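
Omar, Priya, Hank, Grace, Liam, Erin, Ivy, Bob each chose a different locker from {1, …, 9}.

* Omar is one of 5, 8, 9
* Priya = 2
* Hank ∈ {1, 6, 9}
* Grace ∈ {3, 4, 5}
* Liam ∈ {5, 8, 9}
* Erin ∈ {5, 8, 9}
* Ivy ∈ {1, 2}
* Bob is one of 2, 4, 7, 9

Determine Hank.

Priya has just one choice, so Priya = 2. Eliminate 2 elsewhere: Ivy, Bob.
Ivy must be 1 (only option left). Eliminate 1 elsewhere: Hank.
The 3 variables Omar, Liam, Erin are confined to {5, 8, 9}, which locks those values in; drop them from Hank, Grace, Bob.
So Hank = 6.

6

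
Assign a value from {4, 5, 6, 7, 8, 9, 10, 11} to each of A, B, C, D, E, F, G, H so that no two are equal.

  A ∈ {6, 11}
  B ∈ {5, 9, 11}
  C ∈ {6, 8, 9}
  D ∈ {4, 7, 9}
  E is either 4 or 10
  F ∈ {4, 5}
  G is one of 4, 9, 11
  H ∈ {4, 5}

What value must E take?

10

Among the 8 variables, 7 fits only D (and all 8 values in {4, 5, 6, 7, 8, 9, 10, 11} must be used), so D = 7.
Among the 7 still-open variables, 8 fits only C (and all 7 values in {4, 5, 6, 8, 9, 10, 11} must be used), so C = 8.
The 6 still-open variables together cover exactly {4, 5, 6, 9, 10, 11} — 6 values for 6 variables — and 6 appears only in A's list, so A = 6.
The 5 still-open variables together cover exactly {4, 5, 9, 10, 11} — 5 values for 5 variables — and 10 appears only in E's list, so E = 10.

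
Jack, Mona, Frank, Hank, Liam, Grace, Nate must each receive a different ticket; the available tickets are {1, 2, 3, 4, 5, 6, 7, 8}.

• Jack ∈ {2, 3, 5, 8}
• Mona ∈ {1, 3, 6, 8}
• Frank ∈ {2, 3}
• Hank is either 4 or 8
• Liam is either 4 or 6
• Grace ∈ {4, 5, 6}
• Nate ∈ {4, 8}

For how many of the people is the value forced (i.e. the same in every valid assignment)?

Among the 7 variables, 1 fits only Mona (and all 7 values in {1, 2, 3, 4, 5, 6, 8} must be used), so Mona = 1.
The 2 variables Hank and Nate are confined to {4, 8}, which locks those values in; drop them from Jack, Liam, Grace.
Liam's domain is down to {6}, so Liam = 6. So Grace can't be 6.
Grace has just one choice, so Grace = 5. Strike 5 from Jack.
Determined: Mona=1, Liam=6, Grace=5. The other people each still have more than one consistent value. That makes 3.

3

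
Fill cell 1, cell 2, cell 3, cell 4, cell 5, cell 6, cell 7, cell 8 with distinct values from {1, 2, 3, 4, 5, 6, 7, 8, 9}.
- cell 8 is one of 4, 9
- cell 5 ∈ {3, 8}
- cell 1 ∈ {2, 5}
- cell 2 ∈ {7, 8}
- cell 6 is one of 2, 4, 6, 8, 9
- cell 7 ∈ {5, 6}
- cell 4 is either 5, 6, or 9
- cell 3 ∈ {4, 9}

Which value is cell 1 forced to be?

The 8 variables together cover exactly {2, 3, 4, 5, 6, 7, 8, 9} — 8 values for 8 variables — and 3 appears only in cell 5's list, so cell 5 = 3.
Among the 7 still-open variables, 7 fits only cell 2 (and all 7 values in {2, 4, 5, 6, 7, 8, 9} must be used), so cell 2 = 7.
Among the 6 still-open variables, 8 fits only cell 6 (and all 6 values in {2, 4, 5, 6, 8, 9} must be used), so cell 6 = 8.
Among the 5 still-open variables, 2 fits only cell 1 (and all 5 values in {2, 4, 5, 6, 9} must be used), so cell 1 = 2.

2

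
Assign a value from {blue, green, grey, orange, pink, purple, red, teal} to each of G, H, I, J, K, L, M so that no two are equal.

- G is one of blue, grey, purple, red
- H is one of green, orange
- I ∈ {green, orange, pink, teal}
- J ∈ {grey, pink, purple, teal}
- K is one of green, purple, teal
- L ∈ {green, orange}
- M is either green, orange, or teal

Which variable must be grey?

H and L between them cover only {green, orange} — a naked pair. Remove those values from I, K, M.
M's domain is down to {teal}, so M = teal. So I, J, K can't be teal.
I has just one choice, so I = pink. Eliminate pink elsewhere: J.
K's domain is down to {purple}, so K = purple. Strike purple from G, J.
So grey goes to J.

J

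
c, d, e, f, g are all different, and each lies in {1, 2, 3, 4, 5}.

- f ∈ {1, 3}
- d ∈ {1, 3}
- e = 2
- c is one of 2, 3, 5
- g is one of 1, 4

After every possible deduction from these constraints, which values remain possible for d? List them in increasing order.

e must be 2 (only option left). Remove 2 from c.
The 4 still-open variables together cover exactly {1, 3, 4, 5} — 4 values for 4 variables — and 4 appears only in g's list, so g = 4.
The 3 still-open variables together cover exactly {1, 3, 5} — 3 values for 3 variables — and 5 appears only in c's list, so c = 5.
No further eliminations apply; d can still be any of 1, 3.

1, 3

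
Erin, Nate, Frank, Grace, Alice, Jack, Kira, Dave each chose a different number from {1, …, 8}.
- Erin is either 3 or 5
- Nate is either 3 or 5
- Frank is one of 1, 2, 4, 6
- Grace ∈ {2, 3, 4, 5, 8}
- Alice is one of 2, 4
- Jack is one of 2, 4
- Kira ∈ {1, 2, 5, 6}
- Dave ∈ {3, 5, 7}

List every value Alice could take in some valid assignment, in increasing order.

2, 4

The 8 variables draw from only 8 values {1, 2, 3, 4, 5, 6, 7, 8}, so each is used; only Dave can be 7, hence Dave = 7.
The 7 still-open variables together cover exactly {1, 2, 3, 4, 5, 6, 8} — 7 values for 7 variables — and 8 appears only in Grace's list, so Grace = 8.
The 2 variables Erin and Nate are confined to {3, 5}, which locks those values in; drop them from Kira.
Alice and Jack between them cover only {2, 4} — a naked pair. Remove those values from Frank, Kira.
No further eliminations apply; Alice can still be any of 2, 4.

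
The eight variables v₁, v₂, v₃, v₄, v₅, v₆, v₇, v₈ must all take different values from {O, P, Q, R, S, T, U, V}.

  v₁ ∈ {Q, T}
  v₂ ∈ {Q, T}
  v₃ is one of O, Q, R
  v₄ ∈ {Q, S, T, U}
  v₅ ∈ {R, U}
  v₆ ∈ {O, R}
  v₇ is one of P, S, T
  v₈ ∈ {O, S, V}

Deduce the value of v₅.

U

Among the 8 variables, P fits only v₇ (and all 8 values in {O, P, Q, R, S, T, U, V} must be used), so v₇ = P.
The 7 still-open variables together cover exactly {O, Q, R, S, T, U, V} — 7 values for 7 variables — and V appears only in v₈'s list, so v₈ = V.
Among the 6 still-open variables, S fits only v₄ (and all 6 values in {O, Q, R, S, T, U} must be used), so v₄ = S.
Among the 5 still-open variables, U fits only v₅ (and all 5 values in {O, Q, R, T, U} must be used), so v₅ = U.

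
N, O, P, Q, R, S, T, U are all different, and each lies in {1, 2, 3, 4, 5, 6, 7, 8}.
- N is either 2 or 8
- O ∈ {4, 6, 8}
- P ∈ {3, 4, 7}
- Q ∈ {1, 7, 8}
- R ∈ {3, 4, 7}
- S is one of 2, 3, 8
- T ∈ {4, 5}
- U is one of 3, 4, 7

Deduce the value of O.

The 8 variables together cover exactly {1, 2, 3, 4, 5, 6, 7, 8} — 8 values for 8 variables — and 1 appears only in Q's list, so Q = 1.
The 7 still-open variables together cover exactly {2, 3, 4, 5, 6, 7, 8} — 7 values for 7 variables — and 5 appears only in T's list, so T = 5.
Among the 6 still-open variables, 6 fits only O (and all 6 values in {2, 3, 4, 6, 7, 8} must be used), so O = 6.

6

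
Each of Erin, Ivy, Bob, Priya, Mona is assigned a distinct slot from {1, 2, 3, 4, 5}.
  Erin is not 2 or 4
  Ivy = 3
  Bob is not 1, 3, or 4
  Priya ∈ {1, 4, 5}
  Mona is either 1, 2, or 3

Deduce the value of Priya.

4

Ivy's domain is down to {3}, so Ivy = 3. Remove 3 from Erin, Mona.
The 4 still-open variables together cover exactly {1, 2, 4, 5} — 4 values for 4 variables — and 4 appears only in Priya's list, so Priya = 4.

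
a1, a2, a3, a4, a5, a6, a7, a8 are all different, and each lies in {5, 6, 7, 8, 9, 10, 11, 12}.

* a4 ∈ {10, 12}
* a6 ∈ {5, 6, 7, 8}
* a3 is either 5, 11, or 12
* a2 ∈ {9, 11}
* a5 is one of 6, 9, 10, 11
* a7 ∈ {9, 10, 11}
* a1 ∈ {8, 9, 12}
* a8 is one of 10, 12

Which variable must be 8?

a1

The 8 variables draw from only 8 values {5, 6, 7, 8, 9, 10, 11, 12}, so each is used; only a6 can be 7, hence a6 = 7.
The 7 still-open variables together cover exactly {5, 6, 8, 9, 10, 11, 12} — 7 values for 7 variables — and 5 appears only in a3's list, so a3 = 5.
The 6 still-open variables together cover exactly {6, 8, 9, 10, 11, 12} — 6 values for 6 variables — and 6 appears only in a5's list, so a5 = 6.
Among the 5 still-open variables, 8 fits only a1 (and all 5 values in {8, 9, 10, 11, 12} must be used), so a1 = 8.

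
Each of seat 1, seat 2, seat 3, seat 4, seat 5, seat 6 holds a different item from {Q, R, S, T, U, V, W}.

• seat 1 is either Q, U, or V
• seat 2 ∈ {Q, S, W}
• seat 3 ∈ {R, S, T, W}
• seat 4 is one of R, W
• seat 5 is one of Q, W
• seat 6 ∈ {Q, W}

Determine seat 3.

T

The 2 variables seat 5 and seat 6 are confined to {Q, W}, which locks those values in; drop them from seat 1, seat 2, seat 3, seat 4.
seat 2 has just one choice, so seat 2 = S. Eliminate S elsewhere: seat 3.
seat 4 must be R (only option left). Eliminate R elsewhere: seat 3.
So seat 3 = T.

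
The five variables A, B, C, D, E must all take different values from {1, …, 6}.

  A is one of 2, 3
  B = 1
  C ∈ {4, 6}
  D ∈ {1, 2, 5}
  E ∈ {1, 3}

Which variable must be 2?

B's domain is down to {1}, so B = 1. Eliminate 1 elsewhere: D, E.
E has just one choice, so E = 3. Strike 3 from A.
So 2 goes to A.

A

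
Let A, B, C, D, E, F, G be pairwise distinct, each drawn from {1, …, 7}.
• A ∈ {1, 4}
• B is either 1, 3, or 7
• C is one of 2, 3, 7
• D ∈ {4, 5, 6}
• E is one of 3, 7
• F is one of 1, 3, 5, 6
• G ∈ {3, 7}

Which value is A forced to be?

4

The 7 variables together cover exactly {1, 2, 3, 4, 5, 6, 7} — 7 values for 7 variables — and 2 appears only in C's list, so C = 2.
E and G between them cover only {3, 7} — a naked pair. Remove those values from B, F.
B's domain is down to {1}, so B = 1. So A, F can't be 1.
So A = 4.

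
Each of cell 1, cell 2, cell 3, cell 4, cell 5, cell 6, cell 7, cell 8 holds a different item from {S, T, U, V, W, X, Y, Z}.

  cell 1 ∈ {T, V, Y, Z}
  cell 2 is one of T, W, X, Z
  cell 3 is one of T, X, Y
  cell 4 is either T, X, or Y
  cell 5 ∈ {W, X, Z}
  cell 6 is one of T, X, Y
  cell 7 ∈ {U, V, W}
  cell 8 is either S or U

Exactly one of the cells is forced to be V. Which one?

The 8 variables together cover exactly {S, T, U, V, W, X, Y, Z} — 8 values for 8 variables — and S appears only in cell 8's list, so cell 8 = S.
The 7 still-open variables together cover exactly {T, U, V, W, X, Y, Z} — 7 values for 7 variables — and U appears only in cell 7's list, so cell 7 = U.
The 6 still-open variables together cover exactly {T, V, W, X, Y, Z} — 6 values for 6 variables — and V appears only in cell 1's list, so cell 1 = V.

cell 1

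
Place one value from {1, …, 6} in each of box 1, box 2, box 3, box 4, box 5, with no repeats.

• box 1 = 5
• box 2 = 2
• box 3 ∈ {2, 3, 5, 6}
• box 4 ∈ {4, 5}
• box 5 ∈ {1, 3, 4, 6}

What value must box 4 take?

4

box 1's domain is down to {5}, so box 1 = 5. Remove 5 from box 3, box 4.
So box 4 = 4.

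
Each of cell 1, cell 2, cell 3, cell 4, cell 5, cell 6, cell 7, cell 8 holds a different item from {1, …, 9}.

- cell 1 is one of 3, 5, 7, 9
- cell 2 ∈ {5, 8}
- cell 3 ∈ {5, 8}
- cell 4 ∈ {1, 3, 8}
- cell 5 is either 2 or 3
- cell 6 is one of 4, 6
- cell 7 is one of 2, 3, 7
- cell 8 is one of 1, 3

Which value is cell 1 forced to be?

cell 2 and cell 3 share exactly the 2 values {5, 8}; by pigeonhole those values go to them, so strike 5, 8 from cell 1, cell 4.
cell 4 and cell 8 between them cover only {1, 3} — a naked pair. Remove those values from cell 1, cell 5, cell 7.
That leaves cell 5 = 2. Eliminate 2 elsewhere: cell 7.
cell 7's domain is down to {7}, so cell 7 = 7. Strike 7 from cell 1.
So cell 1 = 9.

9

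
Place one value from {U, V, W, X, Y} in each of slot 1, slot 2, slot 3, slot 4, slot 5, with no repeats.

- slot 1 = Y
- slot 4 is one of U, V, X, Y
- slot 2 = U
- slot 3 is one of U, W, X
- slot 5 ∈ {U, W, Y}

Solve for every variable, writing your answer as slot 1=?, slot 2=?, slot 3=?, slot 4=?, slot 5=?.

slot 1=Y, slot 2=U, slot 3=X, slot 4=V, slot 5=W

slot 1 must be Y (only option left). Remove Y from slot 4, slot 5.
slot 2's domain is down to {U}, so slot 2 = U. So slot 3, slot 4, slot 5 can't be U.
slot 5 has just one choice, so slot 5 = W. Remove W from slot 3.
slot 3 must be X (only option left). Remove X from slot 4.
slot 4 has just one choice, so slot 4 = V.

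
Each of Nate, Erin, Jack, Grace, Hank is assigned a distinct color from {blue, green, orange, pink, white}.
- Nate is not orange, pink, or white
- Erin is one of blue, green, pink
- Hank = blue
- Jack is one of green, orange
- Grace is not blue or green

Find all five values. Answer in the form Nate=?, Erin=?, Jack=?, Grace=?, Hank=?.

Hank has just one choice, so Hank = blue. Eliminate blue elsewhere: Nate, Erin.
Nate has just one choice, so Nate = green. So Erin, Jack can't be green.
Erin has just one choice, so Erin = pink. Eliminate pink elsewhere: Grace.
That leaves Jack = orange. So Grace can't be orange.
Grace has just one choice, so Grace = white.

Nate=green, Erin=pink, Jack=orange, Grace=white, Hank=blue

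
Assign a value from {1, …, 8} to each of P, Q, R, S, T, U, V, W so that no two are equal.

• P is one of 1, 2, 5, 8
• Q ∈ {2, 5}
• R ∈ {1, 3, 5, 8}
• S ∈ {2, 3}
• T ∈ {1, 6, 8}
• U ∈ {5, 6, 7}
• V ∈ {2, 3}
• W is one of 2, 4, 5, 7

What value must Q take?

The 8 variables draw from only 8 values {1, 2, 3, 4, 5, 6, 7, 8}, so each is used; only W can be 4, hence W = 4.
The 7 still-open variables draw from only 7 values {1, 2, 3, 5, 6, 7, 8}, so each is used; only U can be 7, hence U = 7.
Among the 6 still-open variables, 6 fits only T (and all 6 values in {1, 2, 3, 5, 6, 8} must be used), so T = 6.
S and V between them cover only {2, 3} — a naked pair. Remove those values from P, Q, R.
So Q = 5.

5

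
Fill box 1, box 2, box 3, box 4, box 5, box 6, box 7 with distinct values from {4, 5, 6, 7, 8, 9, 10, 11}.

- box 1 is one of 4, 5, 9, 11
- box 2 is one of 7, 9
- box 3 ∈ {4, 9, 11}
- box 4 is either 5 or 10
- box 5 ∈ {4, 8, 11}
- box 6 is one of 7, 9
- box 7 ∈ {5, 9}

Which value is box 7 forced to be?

Among the 7 variables, 8 fits only box 5 (and all 7 values in {4, 5, 7, 8, 9, 10, 11} must be used), so box 5 = 8.
Among the 6 still-open variables, 10 fits only box 4 (and all 6 values in {4, 5, 7, 9, 10, 11} must be used), so box 4 = 10.
box 2 and box 6 between them cover only {7, 9} — a naked pair. Remove those values from box 1, box 3, box 7.
So box 7 = 5.

5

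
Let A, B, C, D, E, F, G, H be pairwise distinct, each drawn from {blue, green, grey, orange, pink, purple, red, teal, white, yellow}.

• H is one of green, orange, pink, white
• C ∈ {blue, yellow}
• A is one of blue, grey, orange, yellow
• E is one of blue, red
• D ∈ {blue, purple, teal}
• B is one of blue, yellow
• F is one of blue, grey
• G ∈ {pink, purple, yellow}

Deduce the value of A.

orange

B and C between them cover only {blue, yellow} — a naked pair. Remove those values from A, D, E, F, G.
E's domain is down to {red}, so E = red.
That leaves F = grey. Eliminate grey elsewhere: A.
So A = orange.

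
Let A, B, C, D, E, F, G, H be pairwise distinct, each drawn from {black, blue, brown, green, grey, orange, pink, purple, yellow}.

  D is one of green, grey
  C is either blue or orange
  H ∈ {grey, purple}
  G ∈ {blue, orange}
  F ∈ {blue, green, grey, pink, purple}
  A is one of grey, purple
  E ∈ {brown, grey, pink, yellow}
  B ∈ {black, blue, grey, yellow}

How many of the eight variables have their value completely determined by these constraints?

2

A and H share exactly the 2 values {grey, purple}; by pigeonhole those values go to them, so strike grey, purple from B, D, E, F.
D's domain is down to {green}, so D = green. Remove green from F.
C and G between them cover only {blue, orange} — a naked pair. Remove those values from B, F.
F has just one choice, so F = pink. So E can't be pink.
Determined: D=green, F=pink. The other variables each still have more than one consistent value. That makes 2.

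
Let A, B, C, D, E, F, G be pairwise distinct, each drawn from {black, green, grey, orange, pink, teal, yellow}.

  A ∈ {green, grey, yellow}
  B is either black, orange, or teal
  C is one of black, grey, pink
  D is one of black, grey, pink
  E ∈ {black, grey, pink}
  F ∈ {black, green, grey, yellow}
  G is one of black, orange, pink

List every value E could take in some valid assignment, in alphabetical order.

black, grey, pink

The 7 variables draw from only 7 values {black, green, grey, orange, pink, teal, yellow}, so each is used; only B can be teal, hence B = teal.
The 6 still-open variables draw from only 6 values {black, green, grey, orange, pink, yellow}, so each is used; only G can be orange, hence G = orange.
C, D, E share exactly the 3 values {black, grey, pink}; by pigeonhole those values go to them, so strike black, grey, pink from A, F.
No further eliminations apply; E can still be any of black, grey, pink.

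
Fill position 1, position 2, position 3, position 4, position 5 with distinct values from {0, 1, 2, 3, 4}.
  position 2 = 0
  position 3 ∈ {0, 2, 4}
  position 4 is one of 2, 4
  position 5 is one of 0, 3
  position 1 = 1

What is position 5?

3

position 1's domain is down to {1}, so position 1 = 1.
position 2 must be 0 (only option left). Strike 0 from position 3, position 5.
So position 5 = 3.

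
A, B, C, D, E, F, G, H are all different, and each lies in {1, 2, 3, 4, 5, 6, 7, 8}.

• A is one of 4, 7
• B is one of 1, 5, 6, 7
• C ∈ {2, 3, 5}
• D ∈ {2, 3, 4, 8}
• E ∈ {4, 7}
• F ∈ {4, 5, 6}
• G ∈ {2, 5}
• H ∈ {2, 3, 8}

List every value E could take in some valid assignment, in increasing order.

4, 7

Among the 8 variables, 1 fits only B (and all 8 values in {1, 2, 3, 4, 5, 6, 7, 8} must be used), so B = 1.
The 7 still-open variables together cover exactly {2, 3, 4, 5, 6, 7, 8} — 7 values for 7 variables — and 6 appears only in F's list, so F = 6.
A and E between them cover only {4, 7} — a naked pair. Remove those values from D.
No further eliminations apply; E can still be any of 4, 7.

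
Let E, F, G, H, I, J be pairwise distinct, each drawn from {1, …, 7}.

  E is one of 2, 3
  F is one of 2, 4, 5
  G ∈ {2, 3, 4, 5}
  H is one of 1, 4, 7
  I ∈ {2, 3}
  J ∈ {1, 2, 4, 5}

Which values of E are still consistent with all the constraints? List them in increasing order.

2, 3

Among the 6 variables, 7 fits only H (and all 6 values in {1, 2, 3, 4, 5, 7} must be used), so H = 7.
Among the 5 still-open variables, 1 fits only J (and all 5 values in {1, 2, 3, 4, 5} must be used), so J = 1.
E and I between them cover only {2, 3} — a naked pair. Remove those values from F, G.
No further eliminations apply; E can still be any of 2, 3.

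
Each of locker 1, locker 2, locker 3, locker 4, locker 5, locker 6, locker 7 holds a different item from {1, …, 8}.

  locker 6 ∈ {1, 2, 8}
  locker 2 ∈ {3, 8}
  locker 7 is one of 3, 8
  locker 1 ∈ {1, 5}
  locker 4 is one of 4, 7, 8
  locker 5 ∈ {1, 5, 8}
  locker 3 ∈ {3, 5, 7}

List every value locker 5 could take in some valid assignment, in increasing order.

1, 5

The 7 variables draw from only 7 values {1, 2, 3, 4, 5, 7, 8}, so each is used; only locker 6 can be 2, hence locker 6 = 2.
Among the 6 still-open variables, 4 fits only locker 4 (and all 6 values in {1, 3, 4, 5, 7, 8} must be used), so locker 4 = 4.
Among the 5 still-open variables, 7 fits only locker 3 (and all 5 values in {1, 3, 5, 7, 8} must be used), so locker 3 = 7.
locker 2 and locker 7 between them cover only {3, 8} — a naked pair. Remove those values from locker 5.
No further eliminations apply; locker 5 can still be any of 1, 5.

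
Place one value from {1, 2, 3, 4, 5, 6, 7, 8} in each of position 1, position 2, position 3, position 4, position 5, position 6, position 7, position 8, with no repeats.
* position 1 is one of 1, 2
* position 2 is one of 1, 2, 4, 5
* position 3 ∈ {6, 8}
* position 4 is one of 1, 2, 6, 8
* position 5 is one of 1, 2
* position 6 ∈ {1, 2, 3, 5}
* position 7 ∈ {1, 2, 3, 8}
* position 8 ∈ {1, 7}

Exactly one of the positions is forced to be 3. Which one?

position 7

The 8 variables draw from only 8 values {1, 2, 3, 4, 5, 6, 7, 8}, so each is used; only position 2 can be 4, hence position 2 = 4.
The 7 still-open variables together cover exactly {1, 2, 3, 5, 6, 7, 8} — 7 values for 7 variables — and 5 appears only in position 6's list, so position 6 = 5.
The 6 still-open variables together cover exactly {1, 2, 3, 6, 7, 8} — 6 values for 6 variables — and 3 appears only in position 7's list, so position 7 = 3.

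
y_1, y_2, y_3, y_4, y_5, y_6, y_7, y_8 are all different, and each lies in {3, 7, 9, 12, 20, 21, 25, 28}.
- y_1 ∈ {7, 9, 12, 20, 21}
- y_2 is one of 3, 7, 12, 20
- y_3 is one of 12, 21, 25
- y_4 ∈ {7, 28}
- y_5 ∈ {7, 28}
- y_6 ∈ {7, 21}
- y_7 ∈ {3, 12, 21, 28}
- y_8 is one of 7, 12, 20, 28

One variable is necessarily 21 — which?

y_6

The 8 variables together cover exactly {3, 7, 9, 12, 20, 21, 25, 28} — 8 values for 8 variables — and 9 appears only in y_1's list, so y_1 = 9.
Among the 7 still-open variables, 25 fits only y_3 (and all 7 values in {3, 7, 12, 20, 21, 25, 28} must be used), so y_3 = 25.
y_4 and y_5 share exactly the 2 values {7, 28}; by pigeonhole those values go to them, so strike 7, 28 from y_2, y_6, y_7, y_8.
So 21 goes to y_6.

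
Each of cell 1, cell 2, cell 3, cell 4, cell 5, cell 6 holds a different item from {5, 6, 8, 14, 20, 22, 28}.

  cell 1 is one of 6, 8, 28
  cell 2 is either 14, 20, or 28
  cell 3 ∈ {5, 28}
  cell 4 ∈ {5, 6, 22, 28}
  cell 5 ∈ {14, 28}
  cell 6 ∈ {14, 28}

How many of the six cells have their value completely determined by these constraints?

cell 5 and cell 6 between them cover only {14, 28} — a naked pair. Remove those values from cell 1, cell 2, cell 3, cell 4.
cell 2's domain is down to {20}, so cell 2 = 20.
That leaves cell 3 = 5. So cell 4 can't be 5.
Determined: cell 2=20, cell 3=5. The other cells each still have more than one consistent value. That makes 2.

2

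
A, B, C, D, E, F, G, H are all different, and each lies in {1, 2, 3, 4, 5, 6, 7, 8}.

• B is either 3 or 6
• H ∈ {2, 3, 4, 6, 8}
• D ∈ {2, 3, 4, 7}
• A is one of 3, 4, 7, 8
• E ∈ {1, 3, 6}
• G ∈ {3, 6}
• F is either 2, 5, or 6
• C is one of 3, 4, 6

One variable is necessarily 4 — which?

The 8 variables draw from only 8 values {1, 2, 3, 4, 5, 6, 7, 8}, so each is used; only E can be 1, hence E = 1.
Among the 7 still-open variables, 5 fits only F (and all 7 values in {2, 3, 4, 5, 6, 7, 8} must be used), so F = 5.
B and G between them cover only {3, 6} — a naked pair. Remove those values from A, C, D, H.
So 4 goes to C.

C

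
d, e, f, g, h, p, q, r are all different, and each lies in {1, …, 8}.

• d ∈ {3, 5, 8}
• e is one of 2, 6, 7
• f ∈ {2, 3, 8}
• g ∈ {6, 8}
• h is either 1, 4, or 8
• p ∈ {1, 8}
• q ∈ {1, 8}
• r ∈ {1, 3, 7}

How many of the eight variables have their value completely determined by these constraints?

3

The 8 variables draw from only 8 values {1, 2, 3, 4, 5, 6, 7, 8}, so each is used; only h can be 4, hence h = 4.
The 7 still-open variables draw from only 7 values {1, 2, 3, 5, 6, 7, 8}, so each is used; only d can be 5, hence d = 5.
p and q between them cover only {1, 8} — a naked pair. Remove those values from f, g, r.
g must be 6 (only option left). So e can't be 6.
Determined: d=5, g=6, h=4. The other variables each still have more than one consistent value. That makes 3.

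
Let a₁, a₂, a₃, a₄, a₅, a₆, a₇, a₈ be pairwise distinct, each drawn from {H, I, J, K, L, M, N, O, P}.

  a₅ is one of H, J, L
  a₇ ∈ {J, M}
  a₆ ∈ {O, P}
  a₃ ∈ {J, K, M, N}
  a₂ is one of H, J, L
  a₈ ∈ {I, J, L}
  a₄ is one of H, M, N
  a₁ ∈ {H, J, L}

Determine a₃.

a₁, a₂, a₅ share exactly the 3 values {H, J, L}; by pigeonhole those values go to them, so strike H, J, L from a₃, a₄, a₇, a₈.
a₇'s domain is down to {M}, so a₇ = M. So a₃, a₄ can't be M.
a₈ has just one choice, so a₈ = I.
That leaves a₄ = N. Remove N from a₃.
So a₃ = K.

K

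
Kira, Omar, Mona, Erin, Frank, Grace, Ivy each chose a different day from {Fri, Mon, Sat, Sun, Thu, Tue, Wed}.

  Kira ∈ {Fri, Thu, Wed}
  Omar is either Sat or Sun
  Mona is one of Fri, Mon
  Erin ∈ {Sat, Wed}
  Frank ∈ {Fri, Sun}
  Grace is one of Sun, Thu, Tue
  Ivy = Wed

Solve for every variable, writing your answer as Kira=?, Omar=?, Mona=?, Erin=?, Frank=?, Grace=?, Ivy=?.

Kira=Thu, Omar=Sun, Mona=Mon, Erin=Sat, Frank=Fri, Grace=Tue, Ivy=Wed

Ivy's domain is down to {Wed}, so Ivy = Wed. Eliminate Wed elsewhere: Kira, Erin.
Erin must be Sat (only option left). Eliminate Sat elsewhere: Omar.
Omar's domain is down to {Sun}, so Omar = Sun. Remove Sun from Frank, Grace.
Frank must be Fri (only option left). Strike Fri from Kira, Mona.
Kira has just one choice, so Kira = Thu. Remove Thu from Grace.
Mona's domain is down to {Mon}, so Mona = Mon.
Grace's domain is down to {Tue}, so Grace = Tue.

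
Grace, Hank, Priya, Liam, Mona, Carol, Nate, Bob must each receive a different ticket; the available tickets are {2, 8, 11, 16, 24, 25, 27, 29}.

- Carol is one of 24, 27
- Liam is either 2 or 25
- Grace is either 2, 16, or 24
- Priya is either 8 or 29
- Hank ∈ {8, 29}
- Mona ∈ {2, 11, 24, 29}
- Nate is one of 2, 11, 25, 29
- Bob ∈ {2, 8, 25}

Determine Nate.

11

The 8 variables together cover exactly {2, 8, 11, 16, 24, 25, 27, 29} — 8 values for 8 variables — and 16 appears only in Grace's list, so Grace = 16.
Among the 7 still-open variables, 27 fits only Carol (and all 7 values in {2, 8, 11, 24, 25, 27, 29} must be used), so Carol = 27.
The 6 still-open variables draw from only 6 values {2, 8, 11, 24, 25, 29}, so each is used; only Mona can be 24, hence Mona = 24.
Among the 5 still-open variables, 11 fits only Nate (and all 5 values in {2, 8, 11, 25, 29} must be used), so Nate = 11.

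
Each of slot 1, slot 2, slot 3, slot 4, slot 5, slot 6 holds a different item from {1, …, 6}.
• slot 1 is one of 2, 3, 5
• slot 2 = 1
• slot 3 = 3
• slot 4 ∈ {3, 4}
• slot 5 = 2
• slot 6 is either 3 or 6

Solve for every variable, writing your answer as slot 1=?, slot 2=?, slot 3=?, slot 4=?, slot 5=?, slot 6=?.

slot 1=5, slot 2=1, slot 3=3, slot 4=4, slot 5=2, slot 6=6

slot 2 has just one choice, so slot 2 = 1.
slot 3 has just one choice, so slot 3 = 3. Remove 3 from slot 1, slot 4, slot 6.
slot 4's domain is down to {4}, so slot 4 = 4.
That leaves slot 5 = 2. Strike 2 from slot 1.
slot 6 must be 6 (only option left).
slot 1 has just one choice, so slot 1 = 5.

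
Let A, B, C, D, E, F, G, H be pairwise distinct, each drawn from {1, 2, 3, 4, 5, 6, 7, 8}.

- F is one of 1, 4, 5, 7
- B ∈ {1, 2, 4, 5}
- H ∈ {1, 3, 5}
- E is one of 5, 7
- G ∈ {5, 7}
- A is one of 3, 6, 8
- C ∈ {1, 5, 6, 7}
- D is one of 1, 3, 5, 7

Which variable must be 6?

C

The 8 variables together cover exactly {1, 2, 3, 4, 5, 6, 7, 8} — 8 values for 8 variables — and 2 appears only in B's list, so B = 2.
The 7 still-open variables draw from only 7 values {1, 3, 4, 5, 6, 7, 8}, so each is used; only F can be 4, hence F = 4.
The 6 still-open variables together cover exactly {1, 3, 5, 6, 7, 8} — 6 values for 6 variables — and 8 appears only in A's list, so A = 8.
The 5 still-open variables draw from only 5 values {1, 3, 5, 6, 7}, so each is used; only C can be 6, hence C = 6.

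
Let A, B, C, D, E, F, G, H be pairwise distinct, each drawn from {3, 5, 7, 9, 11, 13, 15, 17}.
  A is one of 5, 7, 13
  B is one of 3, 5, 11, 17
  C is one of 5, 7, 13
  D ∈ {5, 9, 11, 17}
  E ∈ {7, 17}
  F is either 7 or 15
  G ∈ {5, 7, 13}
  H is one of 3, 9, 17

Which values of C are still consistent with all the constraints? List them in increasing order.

5, 7, 13

Among the 8 variables, 15 fits only F (and all 8 values in {3, 5, 7, 9, 11, 13, 15, 17} must be used), so F = 15.
A, C, G between them cover only {5, 7, 13} — a naked triple. Remove those values from B, D, E.
E has just one choice, so E = 17. Strike 17 from B, D, H.
No further eliminations apply; C can still be any of 5, 7, 13.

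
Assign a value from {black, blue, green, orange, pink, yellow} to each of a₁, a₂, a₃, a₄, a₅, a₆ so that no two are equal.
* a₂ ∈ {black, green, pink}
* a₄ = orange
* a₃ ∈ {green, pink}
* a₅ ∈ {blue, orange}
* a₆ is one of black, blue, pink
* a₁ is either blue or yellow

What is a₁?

a₄'s domain is down to {orange}, so a₄ = orange. Remove orange from a₅.
a₅'s domain is down to {blue}, so a₅ = blue. So a₁, a₆ can't be blue.
So a₁ = yellow.

yellow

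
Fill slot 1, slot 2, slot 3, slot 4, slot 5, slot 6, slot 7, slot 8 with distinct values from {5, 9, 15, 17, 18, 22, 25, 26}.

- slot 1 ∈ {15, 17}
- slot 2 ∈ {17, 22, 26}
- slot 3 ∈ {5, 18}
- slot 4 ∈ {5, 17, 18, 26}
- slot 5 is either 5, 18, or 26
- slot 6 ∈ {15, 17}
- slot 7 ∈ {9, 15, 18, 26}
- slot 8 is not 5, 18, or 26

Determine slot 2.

Among the 8 variables, 25 fits only slot 8 (and all 8 values in {5, 9, 15, 17, 18, 22, 25, 26} must be used), so slot 8 = 25.
The 7 still-open variables together cover exactly {5, 9, 15, 17, 18, 22, 26} — 7 values for 7 variables — and 9 appears only in slot 7's list, so slot 7 = 9.
Among the 6 still-open variables, 22 fits only slot 2 (and all 6 values in {5, 15, 17, 18, 22, 26} must be used), so slot 2 = 22.

22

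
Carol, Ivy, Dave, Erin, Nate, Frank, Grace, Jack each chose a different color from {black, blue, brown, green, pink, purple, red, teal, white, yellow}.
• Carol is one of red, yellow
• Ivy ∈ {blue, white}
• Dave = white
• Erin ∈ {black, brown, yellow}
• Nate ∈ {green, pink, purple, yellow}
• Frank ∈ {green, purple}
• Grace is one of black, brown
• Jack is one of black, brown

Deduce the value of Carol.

Dave's domain is down to {white}, so Dave = white. So Ivy can't be white.
Ivy must be blue (only option left).
Grace and Jack between them cover only {black, brown} — a naked pair. Remove those values from Erin.
Erin's domain is down to {yellow}, so Erin = yellow. Eliminate yellow elsewhere: Carol, Nate.
So Carol = red.

red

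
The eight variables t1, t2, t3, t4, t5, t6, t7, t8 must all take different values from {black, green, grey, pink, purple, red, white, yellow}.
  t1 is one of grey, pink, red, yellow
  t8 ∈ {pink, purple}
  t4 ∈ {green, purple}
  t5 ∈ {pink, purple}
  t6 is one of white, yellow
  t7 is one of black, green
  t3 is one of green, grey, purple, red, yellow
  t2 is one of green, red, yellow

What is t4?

green

The 8 variables draw from only 8 values {black, green, grey, pink, purple, red, white, yellow}, so each is used; only t7 can be black, hence t7 = black.
The 7 still-open variables together cover exactly {green, grey, pink, purple, red, white, yellow} — 7 values for 7 variables — and white appears only in t6's list, so t6 = white.
t5 and t8 share exactly the 2 values {pink, purple}; by pigeonhole those values go to them, so strike pink, purple from t1, t3, t4.
So t4 = green.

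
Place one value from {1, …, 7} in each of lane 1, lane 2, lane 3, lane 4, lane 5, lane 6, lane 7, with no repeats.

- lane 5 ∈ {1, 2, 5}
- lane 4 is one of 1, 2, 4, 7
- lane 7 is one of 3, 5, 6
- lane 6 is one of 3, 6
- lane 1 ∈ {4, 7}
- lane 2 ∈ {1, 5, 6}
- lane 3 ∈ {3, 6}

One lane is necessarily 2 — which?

lane 5

lane 3 and lane 6 share exactly the 2 values {3, 6}; by pigeonhole those values go to them, so strike 3, 6 from lane 2, lane 7.
lane 7 has just one choice, so lane 7 = 5. Strike 5 from lane 2, lane 5.
lane 2's domain is down to {1}, so lane 2 = 1. Remove 1 from lane 4, lane 5.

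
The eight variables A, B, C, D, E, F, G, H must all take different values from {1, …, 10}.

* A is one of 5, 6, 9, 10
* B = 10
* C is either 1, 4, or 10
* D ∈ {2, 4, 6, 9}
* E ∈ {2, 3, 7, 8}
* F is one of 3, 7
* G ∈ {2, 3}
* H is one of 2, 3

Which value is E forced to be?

8

B must be 10 (only option left). Strike 10 from A, C.
G and H between them cover only {2, 3} — a naked pair. Remove those values from D, E, F.
That leaves F = 7. Eliminate 7 elsewhere: E.
So E = 8.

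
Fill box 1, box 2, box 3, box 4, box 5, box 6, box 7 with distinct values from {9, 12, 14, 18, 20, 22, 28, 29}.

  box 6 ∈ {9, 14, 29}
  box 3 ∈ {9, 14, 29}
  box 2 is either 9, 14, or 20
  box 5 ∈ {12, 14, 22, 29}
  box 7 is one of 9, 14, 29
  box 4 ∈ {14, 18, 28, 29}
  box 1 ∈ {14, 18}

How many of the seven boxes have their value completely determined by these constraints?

3

The 3 variables box 3, box 6, box 7 are confined to {9, 14, 29}, which locks those values in; drop them from box 1, box 2, box 4, box 5.
box 1 must be 18 (only option left). So box 4 can't be 18.
box 2's domain is down to {20}, so box 2 = 20.
box 4 must be 28 (only option left).
Determined: box 1=18, box 2=20, box 4=28. The other boxes each still have more than one consistent value. That makes 3.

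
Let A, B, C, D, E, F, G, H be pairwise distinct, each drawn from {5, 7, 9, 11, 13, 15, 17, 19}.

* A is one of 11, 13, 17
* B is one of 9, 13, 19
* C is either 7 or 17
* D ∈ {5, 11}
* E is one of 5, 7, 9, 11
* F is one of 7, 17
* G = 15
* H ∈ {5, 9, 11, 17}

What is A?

13

G must be 15 (only option left).
Among the 7 still-open variables, 19 fits only B (and all 7 values in {5, 7, 9, 11, 13, 17, 19} must be used), so B = 19.
Among the 6 still-open variables, 13 fits only A (and all 6 values in {5, 7, 9, 11, 13, 17} must be used), so A = 13.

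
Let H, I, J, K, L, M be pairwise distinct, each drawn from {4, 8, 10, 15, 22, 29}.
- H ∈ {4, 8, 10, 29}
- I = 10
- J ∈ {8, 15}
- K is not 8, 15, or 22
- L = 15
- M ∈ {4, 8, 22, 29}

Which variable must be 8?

I's domain is down to {10}, so I = 10. Remove 10 from H, K.
L's domain is down to {15}, so L = 15. So J can't be 15.
So 8 goes to J.

J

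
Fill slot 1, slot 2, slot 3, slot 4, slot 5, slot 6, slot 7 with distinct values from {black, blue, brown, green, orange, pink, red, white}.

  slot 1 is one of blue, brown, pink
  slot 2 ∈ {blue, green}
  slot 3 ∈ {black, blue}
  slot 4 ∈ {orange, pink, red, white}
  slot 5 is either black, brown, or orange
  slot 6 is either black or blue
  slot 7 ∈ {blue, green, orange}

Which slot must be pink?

slot 1

slot 3 and slot 6 between them cover only {black, blue} — a naked pair. Remove those values from slot 1, slot 2, slot 5, slot 7.
That leaves slot 2 = green. Remove green from slot 7.
slot 7's domain is down to {orange}, so slot 7 = orange. So slot 4, slot 5 can't be orange.
slot 5 must be brown (only option left). Strike brown from slot 1.
So pink goes to slot 1.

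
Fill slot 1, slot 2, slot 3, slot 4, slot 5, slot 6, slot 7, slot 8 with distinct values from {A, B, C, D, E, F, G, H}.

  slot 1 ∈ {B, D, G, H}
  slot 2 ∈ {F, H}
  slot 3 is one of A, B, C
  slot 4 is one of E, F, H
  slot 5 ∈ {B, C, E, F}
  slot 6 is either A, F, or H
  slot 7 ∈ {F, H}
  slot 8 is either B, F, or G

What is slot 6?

A

The 8 variables draw from only 8 values {A, B, C, D, E, F, G, H}, so each is used; only slot 1 can be D, hence slot 1 = D.
The 7 still-open variables together cover exactly {A, B, C, E, F, G, H} — 7 values for 7 variables — and G appears only in slot 8's list, so slot 8 = G.
slot 2 and slot 7 between them cover only {F, H} — a naked pair. Remove those values from slot 4, slot 5, slot 6.
So slot 6 = A.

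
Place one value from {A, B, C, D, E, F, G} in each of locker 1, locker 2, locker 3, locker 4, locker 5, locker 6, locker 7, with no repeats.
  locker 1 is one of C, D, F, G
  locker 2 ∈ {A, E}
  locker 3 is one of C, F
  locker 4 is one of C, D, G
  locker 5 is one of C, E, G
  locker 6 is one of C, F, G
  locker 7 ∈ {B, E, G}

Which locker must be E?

locker 5

The 7 variables together cover exactly {A, B, C, D, E, F, G} — 7 values for 7 variables — and A appears only in locker 2's list, so locker 2 = A.
Among the 6 still-open variables, B fits only locker 7 (and all 6 values in {B, C, D, E, F, G} must be used), so locker 7 = B.
The 5 still-open variables together cover exactly {C, D, E, F, G} — 5 values for 5 variables — and E appears only in locker 5's list, so locker 5 = E.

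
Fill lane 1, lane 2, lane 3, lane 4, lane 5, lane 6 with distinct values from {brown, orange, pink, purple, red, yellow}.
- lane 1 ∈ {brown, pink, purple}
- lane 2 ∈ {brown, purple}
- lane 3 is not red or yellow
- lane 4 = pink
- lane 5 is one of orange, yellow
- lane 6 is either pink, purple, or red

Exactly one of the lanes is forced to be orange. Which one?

lane 4 must be pink (only option left). So lane 1, lane 3, lane 6 can't be pink.
The 5 still-open variables together cover exactly {brown, orange, purple, red, yellow} — 5 values for 5 variables — and red appears only in lane 6's list, so lane 6 = red.
The 4 still-open variables together cover exactly {brown, orange, purple, yellow} — 4 values for 4 variables — and yellow appears only in lane 5's list, so lane 5 = yellow.
The 3 still-open variables together cover exactly {brown, orange, purple} — 3 values for 3 variables — and orange appears only in lane 3's list, so lane 3 = orange.

lane 3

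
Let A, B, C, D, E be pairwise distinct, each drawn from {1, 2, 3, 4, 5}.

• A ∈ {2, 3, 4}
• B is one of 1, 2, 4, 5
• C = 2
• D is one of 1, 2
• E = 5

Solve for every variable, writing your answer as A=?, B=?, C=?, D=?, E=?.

C has just one choice, so C = 2. Strike 2 from A, B, D.
D's domain is down to {1}, so D = 1. Strike 1 from B.
E's domain is down to {5}, so E = 5. So B can't be 5.
B's domain is down to {4}, so B = 4. So A can't be 4.
A has just one choice, so A = 3.

A=3, B=4, C=2, D=1, E=5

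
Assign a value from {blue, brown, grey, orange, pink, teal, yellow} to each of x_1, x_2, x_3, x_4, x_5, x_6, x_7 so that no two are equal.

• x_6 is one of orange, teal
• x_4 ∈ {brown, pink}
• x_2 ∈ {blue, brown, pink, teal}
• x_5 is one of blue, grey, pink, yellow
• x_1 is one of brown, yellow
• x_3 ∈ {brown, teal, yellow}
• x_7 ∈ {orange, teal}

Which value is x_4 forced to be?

Among the 7 variables, grey fits only x_5 (and all 7 values in {blue, brown, grey, orange, pink, teal, yellow} must be used), so x_5 = grey.
The 6 still-open variables draw from only 6 values {blue, brown, orange, pink, teal, yellow}, so each is used; only x_2 can be blue, hence x_2 = blue.
The 5 still-open variables draw from only 5 values {brown, orange, pink, teal, yellow}, so each is used; only x_4 can be pink, hence x_4 = pink.

pink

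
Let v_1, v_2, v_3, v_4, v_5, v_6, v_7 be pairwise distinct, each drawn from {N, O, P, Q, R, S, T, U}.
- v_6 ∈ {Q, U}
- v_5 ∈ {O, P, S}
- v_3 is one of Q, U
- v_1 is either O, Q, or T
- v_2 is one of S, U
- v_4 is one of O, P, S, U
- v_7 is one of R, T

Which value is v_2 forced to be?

The 7 variables draw from only 7 values {O, P, Q, R, S, T, U}, so each is used; only v_7 can be R, hence v_7 = R.
The 6 still-open variables draw from only 6 values {O, P, Q, S, T, U}, so each is used; only v_1 can be T, hence v_1 = T.
v_3 and v_6 share exactly the 2 values {Q, U}; by pigeonhole those values go to them, so strike Q, U from v_2, v_4.
So v_2 = S.

S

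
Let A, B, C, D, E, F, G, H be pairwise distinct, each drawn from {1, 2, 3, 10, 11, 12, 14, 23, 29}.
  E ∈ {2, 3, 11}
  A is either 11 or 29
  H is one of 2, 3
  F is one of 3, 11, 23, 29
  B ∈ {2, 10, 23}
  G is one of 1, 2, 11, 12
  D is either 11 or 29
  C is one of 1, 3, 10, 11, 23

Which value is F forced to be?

23

The 8 variables draw from only 8 values {1, 2, 3, 10, 11, 12, 23, 29}, so each is used; only G can be 12, hence G = 12.
The 7 still-open variables draw from only 7 values {1, 2, 3, 10, 11, 23, 29}, so each is used; only C can be 1, hence C = 1.
The 6 still-open variables together cover exactly {2, 3, 10, 11, 23, 29} — 6 values for 6 variables — and 10 appears only in B's list, so B = 10.
The 5 still-open variables draw from only 5 values {2, 3, 11, 23, 29}, so each is used; only F can be 23, hence F = 23.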